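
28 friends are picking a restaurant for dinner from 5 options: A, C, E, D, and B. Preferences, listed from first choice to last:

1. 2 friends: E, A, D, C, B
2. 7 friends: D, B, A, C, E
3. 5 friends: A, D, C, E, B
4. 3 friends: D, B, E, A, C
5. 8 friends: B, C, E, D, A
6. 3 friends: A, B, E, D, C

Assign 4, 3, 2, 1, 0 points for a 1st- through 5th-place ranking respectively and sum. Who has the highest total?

A: 2·3 + 7·2 + 5·4 + 3·1 + 8·0 + 3·4 = 55
C: 2·1 + 7·1 + 5·2 + 3·0 + 8·3 + 3·0 = 43
E: 2·4 + 7·0 + 5·1 + 3·2 + 8·2 + 3·2 = 41
D: 2·2 + 7·4 + 5·3 + 3·4 + 8·1 + 3·1 = 70
B: 2·0 + 7·3 + 5·0 + 3·3 + 8·4 + 3·3 = 71
B has the highest Borda score (71).

B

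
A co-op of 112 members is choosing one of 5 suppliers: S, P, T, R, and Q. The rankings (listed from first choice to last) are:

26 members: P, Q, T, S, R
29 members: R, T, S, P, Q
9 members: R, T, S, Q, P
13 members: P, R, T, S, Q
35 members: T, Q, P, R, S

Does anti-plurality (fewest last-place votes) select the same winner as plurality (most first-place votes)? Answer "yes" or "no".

no

Anti-plurality — last-place votes: S 35, P 9, T 0, R 26, Q 42. Winner: T.
Plurality — first-place votes: S 0, P 39, T 35, R 38, Q 0. Winner: P.
The two methods disagree.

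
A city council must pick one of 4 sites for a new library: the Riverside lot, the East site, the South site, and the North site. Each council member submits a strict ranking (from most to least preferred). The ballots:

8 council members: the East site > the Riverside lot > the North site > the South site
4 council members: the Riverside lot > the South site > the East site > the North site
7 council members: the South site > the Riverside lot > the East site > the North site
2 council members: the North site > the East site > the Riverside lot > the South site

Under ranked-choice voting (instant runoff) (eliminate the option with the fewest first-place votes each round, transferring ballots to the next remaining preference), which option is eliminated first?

the North site

Round 1: the Riverside lot 4, the East site 8, the South site 7, the North site 2. Eliminate the North site.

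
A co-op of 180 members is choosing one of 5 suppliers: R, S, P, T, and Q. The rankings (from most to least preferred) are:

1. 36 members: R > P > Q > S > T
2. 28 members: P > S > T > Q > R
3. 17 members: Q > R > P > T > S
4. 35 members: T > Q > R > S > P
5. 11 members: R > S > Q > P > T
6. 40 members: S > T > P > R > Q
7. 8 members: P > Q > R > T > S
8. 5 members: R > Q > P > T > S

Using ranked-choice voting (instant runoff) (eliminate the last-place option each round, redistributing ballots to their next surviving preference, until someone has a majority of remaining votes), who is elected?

Round 1: R 52, S 40, P 36, T 35, Q 17. Eliminate Q.
Round 2: R 69, S 40, P 36, T 35. Eliminate T.
Round 3: R 104, S 40, P 36. R has a majority.

R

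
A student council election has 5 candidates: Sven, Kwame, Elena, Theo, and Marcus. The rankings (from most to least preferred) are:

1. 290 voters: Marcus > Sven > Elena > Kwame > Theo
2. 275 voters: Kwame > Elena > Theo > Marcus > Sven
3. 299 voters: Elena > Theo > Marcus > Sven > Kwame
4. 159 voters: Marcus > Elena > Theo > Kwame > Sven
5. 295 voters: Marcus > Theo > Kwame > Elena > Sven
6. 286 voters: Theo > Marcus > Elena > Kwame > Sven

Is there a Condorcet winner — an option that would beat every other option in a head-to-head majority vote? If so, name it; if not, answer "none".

Checking pairwise contests:
Kwame beats Sven 1015–589.
Elena beats Kwame 1034–570.
Marcus beats Elena 1030–574.
Elena beats Theo 1023–581.
Theo beats Marcus 860–744.
Every option loses at least one head-to-head, so there is no Condorcet winner.

none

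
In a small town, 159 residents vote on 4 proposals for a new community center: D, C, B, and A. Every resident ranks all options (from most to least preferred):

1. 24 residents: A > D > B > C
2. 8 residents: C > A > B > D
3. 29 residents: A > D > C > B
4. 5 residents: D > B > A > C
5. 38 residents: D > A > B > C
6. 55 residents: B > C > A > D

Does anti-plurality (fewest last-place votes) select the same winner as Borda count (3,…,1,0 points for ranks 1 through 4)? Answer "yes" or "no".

Anti-plurality — last-place votes: D 63, C 67, B 29, A 0. Winner: A.
Borda — scores: D 235, C 163, B 245, A 311. Winner: A.
The two methods agree.

yes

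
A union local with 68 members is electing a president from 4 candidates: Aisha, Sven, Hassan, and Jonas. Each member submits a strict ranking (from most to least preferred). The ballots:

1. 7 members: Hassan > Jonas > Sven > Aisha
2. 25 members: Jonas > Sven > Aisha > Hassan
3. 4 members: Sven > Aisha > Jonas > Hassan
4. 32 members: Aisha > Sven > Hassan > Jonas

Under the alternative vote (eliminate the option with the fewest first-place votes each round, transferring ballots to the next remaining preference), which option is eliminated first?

Sven

Round 1: Aisha 32, Sven 4, Hassan 7, Jonas 25. Eliminate Sven.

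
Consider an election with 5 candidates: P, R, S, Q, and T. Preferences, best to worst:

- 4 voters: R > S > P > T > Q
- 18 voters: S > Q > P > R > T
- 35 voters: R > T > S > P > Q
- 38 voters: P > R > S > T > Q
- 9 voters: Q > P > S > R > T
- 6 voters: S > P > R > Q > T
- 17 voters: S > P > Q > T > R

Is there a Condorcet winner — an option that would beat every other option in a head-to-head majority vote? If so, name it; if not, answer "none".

none

Checking pairwise contests:
S beats P 80–47.
P beats R 88–39.
R beats S 77–50.
P beats Q 100–27.
P beats T 92–35.
Every option loses at least one head-to-head, so there is no Condorcet winner.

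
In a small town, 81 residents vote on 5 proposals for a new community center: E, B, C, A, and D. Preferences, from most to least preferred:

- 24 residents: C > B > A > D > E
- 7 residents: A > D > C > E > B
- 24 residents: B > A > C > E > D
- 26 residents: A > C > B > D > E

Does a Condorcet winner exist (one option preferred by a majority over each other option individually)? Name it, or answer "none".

Checking pairwise contests:
B beats E 74–7.
C beats B 57–24.
A beats C 57–24.
B beats A 48–33.
B beats D 74–7.
Every option loses at least one head-to-head, so there is no Condorcet winner.

none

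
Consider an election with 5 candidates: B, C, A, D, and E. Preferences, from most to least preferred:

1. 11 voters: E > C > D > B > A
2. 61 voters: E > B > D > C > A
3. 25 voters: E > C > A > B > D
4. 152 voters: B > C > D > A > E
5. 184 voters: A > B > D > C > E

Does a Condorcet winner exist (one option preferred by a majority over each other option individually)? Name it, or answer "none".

B vs C: 397–36 for B.
B vs A: 224–209 for B.
B vs D: 422–11 for B.
B vs E: 336–97 for B.
B beats every other option head-to-head.

B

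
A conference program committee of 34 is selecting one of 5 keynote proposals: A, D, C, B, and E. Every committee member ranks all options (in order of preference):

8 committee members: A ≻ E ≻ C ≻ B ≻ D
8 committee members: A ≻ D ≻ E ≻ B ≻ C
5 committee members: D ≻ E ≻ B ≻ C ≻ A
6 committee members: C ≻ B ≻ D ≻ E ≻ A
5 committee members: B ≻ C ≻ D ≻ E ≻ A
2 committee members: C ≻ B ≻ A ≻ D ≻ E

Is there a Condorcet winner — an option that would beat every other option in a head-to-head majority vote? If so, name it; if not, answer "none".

Checking pairwise contests:
C beats A 18–16.
A beats D 18–16.
B beats C 18–16.
E beats B 21–13.
A beats E 18–16.
Every option loses at least one head-to-head, so there is no Condorcet winner.

none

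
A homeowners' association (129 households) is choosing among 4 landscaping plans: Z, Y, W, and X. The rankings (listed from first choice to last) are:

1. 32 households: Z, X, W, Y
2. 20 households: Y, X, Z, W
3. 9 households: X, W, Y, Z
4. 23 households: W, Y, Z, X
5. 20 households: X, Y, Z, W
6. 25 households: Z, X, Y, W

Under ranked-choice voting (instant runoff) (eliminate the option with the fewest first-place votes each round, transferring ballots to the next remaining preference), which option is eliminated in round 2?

Round 1: Z 57, Y 20, W 23, X 29. Eliminate Y.
Round 2: Z 57, W 23, X 49. Eliminate W.

W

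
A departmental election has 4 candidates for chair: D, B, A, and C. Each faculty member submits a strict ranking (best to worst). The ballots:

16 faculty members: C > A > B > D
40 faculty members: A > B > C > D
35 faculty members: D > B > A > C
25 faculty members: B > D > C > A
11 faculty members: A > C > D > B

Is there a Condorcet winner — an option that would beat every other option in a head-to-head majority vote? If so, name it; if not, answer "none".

A

A vs D: 67–60 for A.
A vs B: 67–60 for A.
A vs C: 86–41 for A.
A beats every other option head-to-head.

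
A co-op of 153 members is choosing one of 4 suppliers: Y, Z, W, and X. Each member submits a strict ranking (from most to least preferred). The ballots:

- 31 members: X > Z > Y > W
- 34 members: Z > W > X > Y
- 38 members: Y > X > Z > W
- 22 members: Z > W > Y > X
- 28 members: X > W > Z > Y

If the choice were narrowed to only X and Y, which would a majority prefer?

Voters preferring X to Y: 93; preferring Y to X: 60.
X wins the head-to-head.

X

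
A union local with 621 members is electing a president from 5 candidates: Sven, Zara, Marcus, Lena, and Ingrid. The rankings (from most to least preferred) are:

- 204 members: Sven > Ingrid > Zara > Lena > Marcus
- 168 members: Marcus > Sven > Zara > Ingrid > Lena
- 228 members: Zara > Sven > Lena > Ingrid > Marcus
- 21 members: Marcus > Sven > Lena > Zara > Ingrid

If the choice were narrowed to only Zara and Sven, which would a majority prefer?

Voters preferring Zara to Sven: 228; preferring Sven to Zara: 393.
Sven wins the head-to-head.

Sven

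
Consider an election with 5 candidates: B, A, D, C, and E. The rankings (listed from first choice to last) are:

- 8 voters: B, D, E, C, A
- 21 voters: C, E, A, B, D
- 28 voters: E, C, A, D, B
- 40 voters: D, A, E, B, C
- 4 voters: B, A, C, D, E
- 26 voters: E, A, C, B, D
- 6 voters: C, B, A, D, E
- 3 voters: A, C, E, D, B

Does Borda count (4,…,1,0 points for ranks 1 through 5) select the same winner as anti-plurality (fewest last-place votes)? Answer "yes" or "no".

Borda — scores: B 153, A 332, D 225, C 269, E 381. Winner: E.
Anti-plurality — last-place votes: B 31, A 8, D 47, C 40, E 10. Winner: A.
The two methods disagree.

no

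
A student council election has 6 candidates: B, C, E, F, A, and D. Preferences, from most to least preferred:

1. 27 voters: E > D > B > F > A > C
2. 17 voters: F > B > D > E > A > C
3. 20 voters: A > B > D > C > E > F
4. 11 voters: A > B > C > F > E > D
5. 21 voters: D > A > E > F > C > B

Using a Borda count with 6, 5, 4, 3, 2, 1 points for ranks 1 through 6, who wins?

D

B: 27·4 + 17·5 + 20·5 + 11·5 + 21·1 = 369
C: 27·1 + 17·1 + 20·3 + 11·4 + 21·2 = 190
E: 27·6 + 17·3 + 20·2 + 11·2 + 21·4 = 359
F: 27·3 + 17·6 + 20·1 + 11·3 + 21·3 = 299
A: 27·2 + 17·2 + 20·6 + 11·6 + 21·5 = 379
D: 27·5 + 17·4 + 20·4 + 11·1 + 21·6 = 420
D has the highest Borda score (420).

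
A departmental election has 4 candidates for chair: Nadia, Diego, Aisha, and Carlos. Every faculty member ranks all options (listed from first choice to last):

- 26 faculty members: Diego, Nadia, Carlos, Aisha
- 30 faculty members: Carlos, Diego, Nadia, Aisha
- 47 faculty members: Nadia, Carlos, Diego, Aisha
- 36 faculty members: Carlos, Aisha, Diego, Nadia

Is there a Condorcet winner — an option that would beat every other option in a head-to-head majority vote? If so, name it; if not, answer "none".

none

Checking pairwise contests:
Diego beats Nadia 92–47.
Carlos beats Diego 113–26.
Nadia beats Aisha 103–36.
Nadia beats Carlos 73–66.
Every option loses at least one head-to-head, so there is no Condorcet winner.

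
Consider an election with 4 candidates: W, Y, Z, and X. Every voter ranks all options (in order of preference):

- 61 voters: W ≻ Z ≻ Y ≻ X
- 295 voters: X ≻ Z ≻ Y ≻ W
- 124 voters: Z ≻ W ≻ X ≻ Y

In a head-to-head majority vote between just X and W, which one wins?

Voters preferring X to W: 295; preferring W to X: 185.
X wins the head-to-head.

X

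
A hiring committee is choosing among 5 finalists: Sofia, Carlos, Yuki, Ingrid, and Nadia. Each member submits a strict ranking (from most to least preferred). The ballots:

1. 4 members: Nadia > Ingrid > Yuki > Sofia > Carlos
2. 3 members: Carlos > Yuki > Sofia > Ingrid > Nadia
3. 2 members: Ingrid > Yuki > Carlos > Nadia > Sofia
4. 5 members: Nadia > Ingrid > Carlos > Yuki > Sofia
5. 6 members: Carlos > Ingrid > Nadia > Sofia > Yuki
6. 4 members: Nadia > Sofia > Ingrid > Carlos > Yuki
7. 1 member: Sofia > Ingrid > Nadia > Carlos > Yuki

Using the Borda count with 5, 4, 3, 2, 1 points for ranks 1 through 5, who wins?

Nadia

Sofia: 4·2 + 3·3 + 2·1 + 5·1 + 6·2 + 4·4 + 1·5 = 57
Carlos: 4·1 + 3·5 + 2·3 + 5·3 + 6·5 + 4·2 + 1·2 = 80
Yuki: 4·3 + 3·4 + 2·4 + 5·2 + 6·1 + 4·1 + 1·1 = 53
Ingrid: 4·4 + 3·2 + 2·5 + 5·4 + 6·4 + 4·3 + 1·4 = 92
Nadia: 4·5 + 3·1 + 2·2 + 5·5 + 6·3 + 4·5 + 1·3 = 93
Nadia has the highest Borda score (93).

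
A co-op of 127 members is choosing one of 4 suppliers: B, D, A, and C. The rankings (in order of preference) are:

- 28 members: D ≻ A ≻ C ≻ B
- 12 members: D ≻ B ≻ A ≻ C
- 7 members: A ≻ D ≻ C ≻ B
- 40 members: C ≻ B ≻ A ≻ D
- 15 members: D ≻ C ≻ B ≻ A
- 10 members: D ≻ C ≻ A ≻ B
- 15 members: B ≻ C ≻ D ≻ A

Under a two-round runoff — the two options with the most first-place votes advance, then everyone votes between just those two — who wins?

Round 1 first-place votes: B 15, D 65, A 7, C 40.
D and C advance.
Runoff: D is preferred to C by 72 voters; C by 55.
D wins the runoff.

D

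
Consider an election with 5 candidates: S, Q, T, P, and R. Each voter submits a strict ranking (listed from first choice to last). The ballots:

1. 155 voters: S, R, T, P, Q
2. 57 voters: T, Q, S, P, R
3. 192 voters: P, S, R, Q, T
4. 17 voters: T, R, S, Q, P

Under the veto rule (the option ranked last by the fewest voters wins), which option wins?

S

Last-place votes: S 0, Q 155, T 192, P 17, R 57.
S is ranked last by the fewest voters, so S wins.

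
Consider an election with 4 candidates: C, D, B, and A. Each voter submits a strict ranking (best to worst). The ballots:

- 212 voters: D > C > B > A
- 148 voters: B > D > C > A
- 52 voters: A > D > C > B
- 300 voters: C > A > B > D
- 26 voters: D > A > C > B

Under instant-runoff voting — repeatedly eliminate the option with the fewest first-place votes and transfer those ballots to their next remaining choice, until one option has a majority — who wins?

D

Round 1: C 300, D 238, B 148, A 52. Eliminate A.
Round 2: C 300, D 290, B 148. Eliminate B.
Round 3: C 300, D 438. D has a majority.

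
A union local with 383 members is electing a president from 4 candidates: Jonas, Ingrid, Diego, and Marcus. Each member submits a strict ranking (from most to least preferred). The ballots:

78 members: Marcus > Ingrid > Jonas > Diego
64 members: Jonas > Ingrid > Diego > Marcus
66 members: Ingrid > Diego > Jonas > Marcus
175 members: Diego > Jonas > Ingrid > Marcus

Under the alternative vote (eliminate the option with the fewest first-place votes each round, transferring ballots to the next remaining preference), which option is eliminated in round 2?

Marcus

Round 1: Jonas 64, Ingrid 66, Diego 175, Marcus 78. Eliminate Jonas.
Round 2: Ingrid 130, Diego 175, Marcus 78. Eliminate Marcus.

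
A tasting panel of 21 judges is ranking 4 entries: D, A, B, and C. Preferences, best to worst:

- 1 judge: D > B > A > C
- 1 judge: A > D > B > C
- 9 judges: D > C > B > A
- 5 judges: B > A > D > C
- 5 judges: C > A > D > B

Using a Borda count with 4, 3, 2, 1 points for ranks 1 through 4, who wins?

D

D: 1·4 + 1·3 + 9·4 + 5·2 + 5·2 = 63
A: 1·2 + 1·4 + 9·1 + 5·3 + 5·3 = 45
B: 1·3 + 1·2 + 9·2 + 5·4 + 5·1 = 48
C: 1·1 + 1·1 + 9·3 + 5·1 + 5·4 = 54
D has the highest Borda score (63).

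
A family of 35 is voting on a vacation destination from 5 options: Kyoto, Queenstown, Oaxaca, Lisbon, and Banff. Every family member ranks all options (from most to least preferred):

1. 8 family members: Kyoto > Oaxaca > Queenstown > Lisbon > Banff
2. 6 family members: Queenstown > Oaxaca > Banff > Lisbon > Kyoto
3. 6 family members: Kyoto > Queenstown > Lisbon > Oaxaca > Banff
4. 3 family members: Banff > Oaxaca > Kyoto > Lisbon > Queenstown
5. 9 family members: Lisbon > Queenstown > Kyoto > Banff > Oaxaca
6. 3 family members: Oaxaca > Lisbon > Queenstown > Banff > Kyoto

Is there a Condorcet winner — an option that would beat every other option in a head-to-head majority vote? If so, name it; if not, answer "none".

Queenstown vs Kyoto: 18–17 for Queenstown.
Queenstown vs Oaxaca: 21–14 for Queenstown.
Queenstown vs Lisbon: 20–15 for Queenstown.
Queenstown vs Banff: 32–3 for Queenstown.
Queenstown beats every other option head-to-head.

Queenstown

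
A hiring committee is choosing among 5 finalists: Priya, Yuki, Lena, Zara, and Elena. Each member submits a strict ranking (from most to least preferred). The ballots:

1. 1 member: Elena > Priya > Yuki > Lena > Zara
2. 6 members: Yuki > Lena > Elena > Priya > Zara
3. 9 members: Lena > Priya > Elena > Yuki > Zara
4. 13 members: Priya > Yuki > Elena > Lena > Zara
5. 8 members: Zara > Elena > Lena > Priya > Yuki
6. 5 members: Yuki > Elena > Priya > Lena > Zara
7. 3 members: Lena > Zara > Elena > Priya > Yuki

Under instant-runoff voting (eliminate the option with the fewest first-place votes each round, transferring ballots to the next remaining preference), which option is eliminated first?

Elena

Round 1: Priya 13, Yuki 11, Lena 12, Zara 8, Elena 1. Eliminate Elena.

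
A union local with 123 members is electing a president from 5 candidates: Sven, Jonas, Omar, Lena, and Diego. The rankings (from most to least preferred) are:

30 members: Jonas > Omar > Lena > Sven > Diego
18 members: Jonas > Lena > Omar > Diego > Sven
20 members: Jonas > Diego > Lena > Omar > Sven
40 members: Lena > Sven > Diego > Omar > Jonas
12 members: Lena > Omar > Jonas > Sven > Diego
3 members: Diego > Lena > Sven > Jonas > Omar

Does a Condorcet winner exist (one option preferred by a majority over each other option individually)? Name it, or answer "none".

Jonas vs Sven: 80–43 for Jonas.
Jonas vs Omar: 71–52 for Jonas.
Jonas vs Lena: 68–55 for Jonas.
Jonas vs Diego: 80–43 for Jonas.
Jonas beats every other option head-to-head.

Jonas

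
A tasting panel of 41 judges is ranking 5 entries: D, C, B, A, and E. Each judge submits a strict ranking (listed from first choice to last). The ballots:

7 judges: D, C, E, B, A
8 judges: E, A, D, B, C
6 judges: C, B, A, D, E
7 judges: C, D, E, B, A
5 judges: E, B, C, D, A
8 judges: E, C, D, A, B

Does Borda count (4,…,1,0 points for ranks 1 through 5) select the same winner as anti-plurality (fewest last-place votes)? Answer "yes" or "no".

Borda — scores: D 92, C 107, B 55, A 44, E 112. Winner: E.
Anti-plurality — last-place votes: D 0, C 8, B 8, A 19, E 6. Winner: D.
The two methods disagree.

no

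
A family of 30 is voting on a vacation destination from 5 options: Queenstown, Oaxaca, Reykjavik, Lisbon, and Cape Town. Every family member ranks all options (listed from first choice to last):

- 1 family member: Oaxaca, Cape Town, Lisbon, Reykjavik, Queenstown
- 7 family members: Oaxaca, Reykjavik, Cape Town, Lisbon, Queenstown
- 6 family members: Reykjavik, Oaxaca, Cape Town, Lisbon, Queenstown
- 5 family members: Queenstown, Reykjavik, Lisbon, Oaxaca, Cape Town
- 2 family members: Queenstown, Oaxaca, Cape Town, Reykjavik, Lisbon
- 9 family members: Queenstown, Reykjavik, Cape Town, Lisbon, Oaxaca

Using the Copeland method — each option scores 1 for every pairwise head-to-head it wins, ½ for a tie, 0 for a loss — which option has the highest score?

Queenstown: beats Oaxaca, Reykjavik, Lisbon, and Cape Town → score 4.
Oaxaca: beats Lisbon and Cape Town; loses to Queenstown and Reykjavik → score 2.
Reykjavik: beats Oaxaca, Lisbon, and Cape Town; loses to Queenstown → score 3.
Lisbon: loses to Queenstown, Oaxaca, Reykjavik, and Cape Town → score 0.
Cape Town: beats Lisbon; loses to Queenstown, Oaxaca, and Reykjavik → score 1.
Queenstown has the best pairwise record.

Queenstown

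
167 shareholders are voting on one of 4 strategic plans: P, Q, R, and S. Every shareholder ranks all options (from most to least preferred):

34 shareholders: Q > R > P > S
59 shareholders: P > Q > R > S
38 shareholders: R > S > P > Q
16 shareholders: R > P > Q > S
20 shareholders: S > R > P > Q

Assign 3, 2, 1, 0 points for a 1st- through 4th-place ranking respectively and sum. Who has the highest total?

P: 34·1 + 59·3 + 38·1 + 16·2 + 20·1 = 301
Q: 34·3 + 59·2 + 38·0 + 16·1 + 20·0 = 236
R: 34·2 + 59·1 + 38·3 + 16·3 + 20·2 = 329
S: 34·0 + 59·0 + 38·2 + 16·0 + 20·3 = 136
R has the highest Borda score (329).

R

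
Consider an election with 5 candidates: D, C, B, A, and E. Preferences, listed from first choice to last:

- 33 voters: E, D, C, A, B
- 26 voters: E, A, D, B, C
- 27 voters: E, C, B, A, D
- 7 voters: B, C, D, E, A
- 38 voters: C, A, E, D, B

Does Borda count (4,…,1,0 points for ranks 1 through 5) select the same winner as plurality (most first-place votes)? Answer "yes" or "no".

yes

Borda — scores: D 203, C 320, B 108, A 252, E 427. Winner: E.
Plurality — first-place votes: D 0, C 38, B 7, A 0, E 86. Winner: E.
The two methods agree.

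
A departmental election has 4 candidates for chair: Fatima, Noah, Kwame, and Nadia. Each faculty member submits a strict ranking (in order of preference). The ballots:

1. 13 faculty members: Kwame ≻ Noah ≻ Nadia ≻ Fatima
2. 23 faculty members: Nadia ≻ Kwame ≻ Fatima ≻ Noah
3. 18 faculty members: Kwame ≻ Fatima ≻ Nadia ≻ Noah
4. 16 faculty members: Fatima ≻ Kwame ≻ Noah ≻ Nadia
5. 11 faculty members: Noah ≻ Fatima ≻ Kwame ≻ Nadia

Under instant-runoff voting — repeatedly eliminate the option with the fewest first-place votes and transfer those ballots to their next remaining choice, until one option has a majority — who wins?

Kwame

Round 1: Fatima 16, Noah 11, Kwame 31, Nadia 23. Eliminate Noah.
Round 2: Fatima 27, Kwame 31, Nadia 23. Eliminate Nadia.
Round 3: Fatima 27, Kwame 54. Kwame has a majority.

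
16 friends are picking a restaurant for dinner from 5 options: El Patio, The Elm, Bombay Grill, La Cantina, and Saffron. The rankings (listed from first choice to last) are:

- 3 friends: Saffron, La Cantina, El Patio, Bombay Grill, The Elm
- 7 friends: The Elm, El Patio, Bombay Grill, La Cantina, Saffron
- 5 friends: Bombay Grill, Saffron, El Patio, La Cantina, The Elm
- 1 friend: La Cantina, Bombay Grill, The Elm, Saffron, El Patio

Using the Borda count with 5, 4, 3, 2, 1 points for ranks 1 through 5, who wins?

Bombay Grill

El Patio: 3·3 + 7·4 + 5·3 + 1·1 = 53
The Elm: 3·1 + 7·5 + 5·1 + 1·3 = 46
Bombay Grill: 3·2 + 7·3 + 5·5 + 1·4 = 56
La Cantina: 3·4 + 7·2 + 5·2 + 1·5 = 41
Saffron: 3·5 + 7·1 + 5·4 + 1·2 = 44
Bombay Grill has the highest Borda score (56).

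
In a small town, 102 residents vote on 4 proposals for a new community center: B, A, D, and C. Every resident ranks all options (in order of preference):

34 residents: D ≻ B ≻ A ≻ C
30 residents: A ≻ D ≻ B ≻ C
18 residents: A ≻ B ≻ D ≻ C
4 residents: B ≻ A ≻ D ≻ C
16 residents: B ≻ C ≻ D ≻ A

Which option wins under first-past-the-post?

A

First-place votes: B 20, A 48, D 34, C 0.
A has the most first-place votes.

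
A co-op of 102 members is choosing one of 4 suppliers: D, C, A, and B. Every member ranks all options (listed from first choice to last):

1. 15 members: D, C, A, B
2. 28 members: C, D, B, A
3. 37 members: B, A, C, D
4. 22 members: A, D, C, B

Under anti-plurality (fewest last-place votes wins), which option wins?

Last-place votes: D 37, C 0, A 28, B 37.
C is ranked last by the fewest voters, so C wins.

C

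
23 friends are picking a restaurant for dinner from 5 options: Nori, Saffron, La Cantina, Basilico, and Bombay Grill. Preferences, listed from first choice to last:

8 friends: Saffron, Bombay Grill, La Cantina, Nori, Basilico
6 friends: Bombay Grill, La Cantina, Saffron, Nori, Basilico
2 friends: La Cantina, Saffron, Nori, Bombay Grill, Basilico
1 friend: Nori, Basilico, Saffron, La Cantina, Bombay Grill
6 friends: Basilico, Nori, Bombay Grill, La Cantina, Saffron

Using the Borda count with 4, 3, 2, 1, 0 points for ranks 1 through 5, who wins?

Nori: 8·1 + 6·1 + 2·2 + 1·4 + 6·3 = 40
Saffron: 8·4 + 6·2 + 2·3 + 1·2 + 6·0 = 52
La Cantina: 8·2 + 6·3 + 2·4 + 1·1 + 6·1 = 49
Basilico: 8·0 + 6·0 + 2·0 + 1·3 + 6·4 = 27
Bombay Grill: 8·3 + 6·4 + 2·1 + 1·0 + 6·2 = 62
Bombay Grill has the highest Borda score (62).

Bombay Grill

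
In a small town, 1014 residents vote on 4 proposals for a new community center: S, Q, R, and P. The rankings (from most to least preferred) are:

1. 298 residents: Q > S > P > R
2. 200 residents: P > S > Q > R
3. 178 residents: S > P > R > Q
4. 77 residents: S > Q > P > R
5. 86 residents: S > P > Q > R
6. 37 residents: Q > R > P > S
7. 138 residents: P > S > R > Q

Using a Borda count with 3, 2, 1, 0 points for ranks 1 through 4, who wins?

S: 298·2 + 200·2 + 178·3 + 77·3 + 86·3 + 37·0 + 138·2 = 2295
Q: 298·3 + 200·1 + 178·0 + 77·2 + 86·1 + 37·3 + 138·0 = 1445
R: 298·0 + 200·0 + 178·1 + 77·0 + 86·0 + 37·2 + 138·1 = 390
P: 298·1 + 200·3 + 178·2 + 77·1 + 86·2 + 37·1 + 138·3 = 1954
S has the highest Borda score (2295).

S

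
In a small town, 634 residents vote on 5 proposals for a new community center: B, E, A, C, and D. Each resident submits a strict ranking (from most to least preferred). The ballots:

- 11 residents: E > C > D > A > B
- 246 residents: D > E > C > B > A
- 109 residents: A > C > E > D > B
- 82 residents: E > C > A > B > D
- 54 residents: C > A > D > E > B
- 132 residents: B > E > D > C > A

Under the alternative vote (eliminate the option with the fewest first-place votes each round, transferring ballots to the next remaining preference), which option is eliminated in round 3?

B

Round 1: B 132, E 93, A 109, C 54, D 246. Eliminate C.
Round 2: B 132, E 93, A 163, D 246. Eliminate E.
Round 3: B 132, A 245, D 257. Eliminate B.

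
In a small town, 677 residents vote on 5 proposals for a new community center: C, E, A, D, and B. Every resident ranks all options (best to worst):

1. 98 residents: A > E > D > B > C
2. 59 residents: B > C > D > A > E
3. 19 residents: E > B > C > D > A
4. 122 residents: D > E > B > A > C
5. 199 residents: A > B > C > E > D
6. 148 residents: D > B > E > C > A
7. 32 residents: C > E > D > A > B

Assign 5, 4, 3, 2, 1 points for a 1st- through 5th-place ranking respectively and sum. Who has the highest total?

C: 98·1 + 59·4 + 19·3 + 122·1 + 199·3 + 148·2 + 32·5 = 1566
E: 98·4 + 59·1 + 19·5 + 122·4 + 199·2 + 148·3 + 32·4 = 2004
A: 98·5 + 59·2 + 19·1 + 122·2 + 199·5 + 148·1 + 32·2 = 2078
D: 98·3 + 59·3 + 19·2 + 122·5 + 199·1 + 148·5 + 32·3 = 2154
B: 98·2 + 59·5 + 19·4 + 122·3 + 199·4 + 148·4 + 32·1 = 2353
B has the highest Borda score (2353).

B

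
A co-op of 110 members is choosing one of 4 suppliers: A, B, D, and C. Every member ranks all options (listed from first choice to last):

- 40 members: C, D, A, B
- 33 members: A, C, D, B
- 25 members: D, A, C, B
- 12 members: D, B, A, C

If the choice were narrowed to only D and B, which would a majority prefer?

D

Voters preferring D to B: 110; preferring B to D: 0.
D wins the head-to-head.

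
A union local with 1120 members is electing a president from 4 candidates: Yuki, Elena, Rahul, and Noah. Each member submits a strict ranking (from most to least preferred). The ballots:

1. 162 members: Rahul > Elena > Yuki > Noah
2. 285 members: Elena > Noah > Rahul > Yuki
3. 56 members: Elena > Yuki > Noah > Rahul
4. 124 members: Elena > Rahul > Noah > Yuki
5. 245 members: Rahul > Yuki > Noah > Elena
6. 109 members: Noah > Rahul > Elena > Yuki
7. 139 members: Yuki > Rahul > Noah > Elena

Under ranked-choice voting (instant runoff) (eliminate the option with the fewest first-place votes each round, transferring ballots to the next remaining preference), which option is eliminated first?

Noah

Round 1: Yuki 139, Elena 465, Rahul 407, Noah 109. Eliminate Noah.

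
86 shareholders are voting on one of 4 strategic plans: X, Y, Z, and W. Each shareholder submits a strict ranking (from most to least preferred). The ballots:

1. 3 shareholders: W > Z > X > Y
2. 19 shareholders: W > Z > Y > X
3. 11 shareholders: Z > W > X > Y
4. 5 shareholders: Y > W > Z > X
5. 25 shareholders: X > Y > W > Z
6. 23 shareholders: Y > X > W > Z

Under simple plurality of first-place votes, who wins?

First-place votes: X 25, Y 28, Z 11, W 22.
Y has the most first-place votes.

Y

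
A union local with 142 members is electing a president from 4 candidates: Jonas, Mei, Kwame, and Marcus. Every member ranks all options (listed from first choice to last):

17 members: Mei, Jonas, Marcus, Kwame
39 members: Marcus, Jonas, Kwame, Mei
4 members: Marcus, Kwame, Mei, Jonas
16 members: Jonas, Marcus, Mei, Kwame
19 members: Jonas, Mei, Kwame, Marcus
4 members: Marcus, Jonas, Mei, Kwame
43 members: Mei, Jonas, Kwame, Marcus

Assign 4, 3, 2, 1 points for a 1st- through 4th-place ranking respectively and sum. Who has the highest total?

Jonas: 17·3 + 39·3 + 4·1 + 16·4 + 19·4 + 4·3 + 43·3 = 453
Mei: 17·4 + 39·1 + 4·2 + 16·2 + 19·3 + 4·2 + 43·4 = 384
Kwame: 17·1 + 39·2 + 4·3 + 16·1 + 19·2 + 4·1 + 43·2 = 251
Marcus: 17·2 + 39·4 + 4·4 + 16·3 + 19·1 + 4·4 + 43·1 = 332
Jonas has the highest Borda score (453).

Jonas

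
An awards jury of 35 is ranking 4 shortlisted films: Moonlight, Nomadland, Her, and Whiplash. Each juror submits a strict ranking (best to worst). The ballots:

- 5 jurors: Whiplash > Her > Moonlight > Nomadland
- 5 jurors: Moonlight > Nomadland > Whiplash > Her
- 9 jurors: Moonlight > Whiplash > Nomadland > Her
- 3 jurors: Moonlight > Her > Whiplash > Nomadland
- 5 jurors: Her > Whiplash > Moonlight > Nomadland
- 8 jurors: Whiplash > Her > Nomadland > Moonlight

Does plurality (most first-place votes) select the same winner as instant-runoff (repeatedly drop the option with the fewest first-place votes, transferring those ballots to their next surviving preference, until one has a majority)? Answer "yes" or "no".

no

Plurality — first-place votes: Moonlight 17, Nomadland 0, Her 5, Whiplash 13. Winner: Moonlight.
Instant-runoff — R1 Moonlight 17, Nomadland 0, Her 5, Whiplash 13 (Nomadland out); R2 Moonlight 17, Her 5, Whiplash 13 (Her out); R3 Moonlight 17, Whiplash 18 (Whiplash winner). Winner: Whiplash.
The two methods disagree.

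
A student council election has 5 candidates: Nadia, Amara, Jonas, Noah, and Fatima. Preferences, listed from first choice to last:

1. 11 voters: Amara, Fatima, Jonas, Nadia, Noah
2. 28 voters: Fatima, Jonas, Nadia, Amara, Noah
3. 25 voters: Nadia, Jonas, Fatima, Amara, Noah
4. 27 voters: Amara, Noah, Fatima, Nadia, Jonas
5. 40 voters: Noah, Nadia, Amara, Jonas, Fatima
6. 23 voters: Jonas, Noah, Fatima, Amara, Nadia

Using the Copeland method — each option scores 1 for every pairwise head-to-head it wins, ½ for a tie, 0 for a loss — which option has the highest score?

Amara

Nadia: beats Amara and Jonas; loses to Noah and Fatima → score 2.
Amara: beats Jonas, Noah, and Fatima; loses to Nadia → score 3.
Jonas: beats Noah and Fatima; loses to Nadia and Amara → score 2.
Noah: beats Nadia and Fatima; loses to Amara and Jonas → score 2.
Fatima: beats Nadia; loses to Amara, Jonas, and Noah → score 1.
Amara has the best pairwise record.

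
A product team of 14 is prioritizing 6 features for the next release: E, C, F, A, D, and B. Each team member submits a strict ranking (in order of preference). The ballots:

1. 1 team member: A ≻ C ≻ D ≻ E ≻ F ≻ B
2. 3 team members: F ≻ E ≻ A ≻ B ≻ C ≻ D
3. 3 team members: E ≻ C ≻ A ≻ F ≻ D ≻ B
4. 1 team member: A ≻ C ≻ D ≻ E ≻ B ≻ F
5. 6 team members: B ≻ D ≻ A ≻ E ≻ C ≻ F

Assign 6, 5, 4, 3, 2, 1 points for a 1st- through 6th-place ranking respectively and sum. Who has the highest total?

E: 1·3 + 3·5 + 3·6 + 1·3 + 6·3 = 57
C: 1·5 + 3·2 + 3·5 + 1·5 + 6·2 = 43
F: 1·2 + 3·6 + 3·3 + 1·1 + 6·1 = 36
A: 1·6 + 3·4 + 3·4 + 1·6 + 6·4 = 60
D: 1·4 + 3·1 + 3·2 + 1·4 + 6·5 = 47
B: 1·1 + 3·3 + 3·1 + 1·2 + 6·6 = 51
A has the highest Borda score (60).

A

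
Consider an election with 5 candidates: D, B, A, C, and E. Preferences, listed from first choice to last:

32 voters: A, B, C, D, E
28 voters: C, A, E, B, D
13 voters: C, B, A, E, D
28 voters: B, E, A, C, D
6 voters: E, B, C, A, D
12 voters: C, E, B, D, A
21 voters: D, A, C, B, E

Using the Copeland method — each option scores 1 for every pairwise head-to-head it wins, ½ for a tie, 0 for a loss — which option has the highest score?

A

D: loses to B, A, C, and E → score 0.
B: beats D and E; loses to A and C → score 2.
A: beats D, B, C, and E → score 4.
C: beats D, B, and E; loses to A → score 3.
E: beats D; loses to B, A, and C → score 1.
A has the best pairwise record.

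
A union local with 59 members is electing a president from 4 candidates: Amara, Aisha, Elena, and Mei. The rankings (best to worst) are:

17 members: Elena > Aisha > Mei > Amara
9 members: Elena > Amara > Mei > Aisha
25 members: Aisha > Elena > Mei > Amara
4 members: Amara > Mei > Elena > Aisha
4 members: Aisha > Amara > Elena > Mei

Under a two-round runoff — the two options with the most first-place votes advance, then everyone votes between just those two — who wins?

Round 1 first-place votes: Amara 4, Aisha 29, Elena 26, Mei 0.
Aisha and Elena advance.
Runoff: Aisha is preferred to Elena by 29 voters; Elena by 30.
Elena wins the runoff.

Elena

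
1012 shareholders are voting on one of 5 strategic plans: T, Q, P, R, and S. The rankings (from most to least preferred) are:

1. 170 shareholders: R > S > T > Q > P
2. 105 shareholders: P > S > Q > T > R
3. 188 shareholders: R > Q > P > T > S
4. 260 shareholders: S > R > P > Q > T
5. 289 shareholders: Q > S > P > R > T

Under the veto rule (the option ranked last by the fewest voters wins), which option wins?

Last-place votes: T 549, Q 0, P 170, R 105, S 188.
Q is ranked last by the fewest voters, so Q wins.

Q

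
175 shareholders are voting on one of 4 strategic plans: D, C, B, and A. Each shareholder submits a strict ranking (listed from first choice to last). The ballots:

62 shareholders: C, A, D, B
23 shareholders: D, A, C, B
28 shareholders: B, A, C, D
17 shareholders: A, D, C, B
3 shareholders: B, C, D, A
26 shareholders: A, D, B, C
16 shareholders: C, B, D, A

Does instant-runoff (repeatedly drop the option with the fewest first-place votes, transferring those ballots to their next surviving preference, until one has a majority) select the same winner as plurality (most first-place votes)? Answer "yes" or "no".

no

Instant-runoff — R1 D 23, C 78, B 31, A 43 (D out); R2 C 78, B 31, A 66 (B out); R3 C 81, A 94 (A winner). Winner: A.
Plurality — first-place votes: D 23, C 78, B 31, A 43. Winner: C.
The two methods disagree.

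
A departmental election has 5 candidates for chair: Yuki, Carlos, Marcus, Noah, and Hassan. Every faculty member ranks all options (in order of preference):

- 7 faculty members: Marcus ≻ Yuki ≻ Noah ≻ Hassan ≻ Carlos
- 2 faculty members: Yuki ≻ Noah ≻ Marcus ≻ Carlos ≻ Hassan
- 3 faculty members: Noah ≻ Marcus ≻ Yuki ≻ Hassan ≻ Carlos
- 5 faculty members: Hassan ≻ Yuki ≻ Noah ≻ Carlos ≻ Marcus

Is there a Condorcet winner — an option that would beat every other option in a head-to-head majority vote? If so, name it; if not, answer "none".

none

Checking pairwise contests:
Marcus beats Yuki 10–7.
Yuki beats Carlos 17–0.
Noah beats Marcus 10–7.
Yuki beats Noah 14–3.
Yuki beats Hassan 12–5.
Every option loses at least one head-to-head, so there is no Condorcet winner.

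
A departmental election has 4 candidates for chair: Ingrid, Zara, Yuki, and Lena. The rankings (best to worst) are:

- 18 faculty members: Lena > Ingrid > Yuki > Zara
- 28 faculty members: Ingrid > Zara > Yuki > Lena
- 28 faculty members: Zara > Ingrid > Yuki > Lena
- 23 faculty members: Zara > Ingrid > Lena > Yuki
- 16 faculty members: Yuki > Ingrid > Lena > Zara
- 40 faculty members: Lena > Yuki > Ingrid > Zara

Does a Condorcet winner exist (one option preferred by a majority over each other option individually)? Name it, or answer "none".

Ingrid

Ingrid vs Zara: 102–51 for Ingrid.
Ingrid vs Yuki: 97–56 for Ingrid.
Ingrid vs Lena: 95–58 for Ingrid.
Ingrid beats every other option head-to-head.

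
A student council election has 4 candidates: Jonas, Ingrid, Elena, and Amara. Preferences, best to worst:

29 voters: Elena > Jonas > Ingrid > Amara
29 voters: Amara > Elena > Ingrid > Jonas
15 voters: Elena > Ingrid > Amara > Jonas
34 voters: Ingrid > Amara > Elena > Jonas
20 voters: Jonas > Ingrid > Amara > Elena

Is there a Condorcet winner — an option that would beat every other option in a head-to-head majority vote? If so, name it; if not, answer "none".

Checking pairwise contests:
Ingrid beats Jonas 78–49.
Elena beats Ingrid 73–54.
Amara beats Elena 83–44.
Ingrid beats Amara 98–29.
Every option loses at least one head-to-head, so there is no Condorcet winner.

none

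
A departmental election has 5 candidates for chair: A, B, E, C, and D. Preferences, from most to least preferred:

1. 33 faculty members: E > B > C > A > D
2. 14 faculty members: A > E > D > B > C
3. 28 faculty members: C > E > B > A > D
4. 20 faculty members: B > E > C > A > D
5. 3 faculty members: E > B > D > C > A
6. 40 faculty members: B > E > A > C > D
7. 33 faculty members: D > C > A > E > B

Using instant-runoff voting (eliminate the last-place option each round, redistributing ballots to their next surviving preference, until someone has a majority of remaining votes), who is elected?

E

Round 1: A 14, B 60, E 36, C 28, D 33. Eliminate A.
Round 2: B 60, E 50, C 28, D 33. Eliminate C.
Round 3: B 60, E 78, D 33. Eliminate D.
Round 4: B 60, E 111. E has a majority.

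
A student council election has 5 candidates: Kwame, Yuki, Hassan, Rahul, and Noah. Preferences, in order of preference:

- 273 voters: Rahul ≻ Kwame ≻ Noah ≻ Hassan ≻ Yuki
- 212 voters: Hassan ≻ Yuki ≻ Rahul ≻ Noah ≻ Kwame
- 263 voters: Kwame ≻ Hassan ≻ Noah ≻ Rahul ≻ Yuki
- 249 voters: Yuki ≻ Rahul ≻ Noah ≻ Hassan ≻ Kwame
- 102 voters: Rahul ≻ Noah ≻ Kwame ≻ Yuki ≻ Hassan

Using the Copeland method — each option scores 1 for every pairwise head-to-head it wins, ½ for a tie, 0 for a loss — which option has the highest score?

Rahul

Kwame: beats Yuki and Hassan; loses to Rahul and Noah → score 2.
Yuki: loses to Kwame, Hassan, Rahul, and Noah → score 0.
Hassan: beats Yuki; loses to Kwame, Rahul, and Noah → score 1.
Rahul: beats Kwame, Yuki, Hassan, and Noah → score 4.
Noah: beats Kwame, Yuki, and Hassan; loses to Rahul → score 3.
Rahul has the best pairwise record.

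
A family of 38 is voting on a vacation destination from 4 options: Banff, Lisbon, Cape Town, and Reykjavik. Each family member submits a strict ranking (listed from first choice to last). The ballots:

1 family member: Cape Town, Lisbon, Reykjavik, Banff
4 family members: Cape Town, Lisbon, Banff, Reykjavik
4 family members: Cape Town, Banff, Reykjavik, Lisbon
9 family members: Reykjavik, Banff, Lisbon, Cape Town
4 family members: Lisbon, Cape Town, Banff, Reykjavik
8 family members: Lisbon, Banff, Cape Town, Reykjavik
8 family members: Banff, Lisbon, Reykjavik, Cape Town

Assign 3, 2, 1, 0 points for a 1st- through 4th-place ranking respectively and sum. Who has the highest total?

Banff: 1·0 + 4·1 + 4·2 + 9·2 + 4·1 + 8·2 + 8·3 = 74
Lisbon: 1·2 + 4·2 + 4·0 + 9·1 + 4·3 + 8·3 + 8·2 = 71
Cape Town: 1·3 + 4·3 + 4·3 + 9·0 + 4·2 + 8·1 + 8·0 = 43
Reykjavik: 1·1 + 4·0 + 4·1 + 9·3 + 4·0 + 8·0 + 8·1 = 40
Banff has the highest Borda score (74).

Banff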